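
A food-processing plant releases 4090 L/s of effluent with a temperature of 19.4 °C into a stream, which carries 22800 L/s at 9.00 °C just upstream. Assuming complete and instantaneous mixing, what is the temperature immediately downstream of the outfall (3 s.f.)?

Flow-weighted mixing: C = (Q_r C_r + Q_w C_w)/(Q_r + Q_w)
= (22800×9.00 + 4090×19.4)/(22800 + 4090) = 284500/26890 = 10.58 °C.

10.6 °C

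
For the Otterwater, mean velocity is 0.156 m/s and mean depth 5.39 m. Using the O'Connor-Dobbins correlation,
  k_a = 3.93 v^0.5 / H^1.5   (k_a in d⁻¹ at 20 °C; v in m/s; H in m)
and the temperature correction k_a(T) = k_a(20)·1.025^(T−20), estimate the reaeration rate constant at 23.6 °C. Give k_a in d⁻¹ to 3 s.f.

k_a ≈ 0.136 d⁻¹

k_a(20) = 3.93 × 0.156^0.5 / 5.39^1.5 = 3.93 × 0.3950 / 12.51 = 0.1240 d⁻¹.
k_a(23.6) = 0.1240 × 1.025^(23.6−20) = 0.1240 × 1.093 = 0.1356 d⁻¹.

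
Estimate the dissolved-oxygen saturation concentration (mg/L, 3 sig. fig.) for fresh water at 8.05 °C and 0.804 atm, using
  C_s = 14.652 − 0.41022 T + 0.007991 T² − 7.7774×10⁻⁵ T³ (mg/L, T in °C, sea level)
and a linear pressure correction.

C_s ≈ 9.51 mg/L

At sea level: C_s = 14.652 − 0.41022×8.05 + 0.007991×8.05² − 7.7774×10⁻⁵×8.05³ = 11.83 mg/L.
Pressure correction: C_s' = 11.83 × 0.804 = 9.509 mg/L.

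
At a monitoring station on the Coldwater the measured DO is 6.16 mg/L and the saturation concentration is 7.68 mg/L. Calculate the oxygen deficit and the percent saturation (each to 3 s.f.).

D ≈ 1.52 mg/L; 80.2 % saturation

D = C_s − C = 7.68 − 6.16 = 1.52 mg/L.
% saturation = 6.16/7.68 × 100 = 80.2 %.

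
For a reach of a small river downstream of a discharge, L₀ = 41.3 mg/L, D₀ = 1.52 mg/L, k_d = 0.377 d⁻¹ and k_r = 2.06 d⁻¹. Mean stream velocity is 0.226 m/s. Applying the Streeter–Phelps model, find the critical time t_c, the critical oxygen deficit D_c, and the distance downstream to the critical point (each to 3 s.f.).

t_c = [1/(k_r−k_d)] ln[(k_r/k_d)(1 − D₀(k_r−k_d)/(k_d L₀))]
= [1/(2.06−0.377)] ln[(2.06/0.377)(1 − 1.52×1.683/(0.377×41.3))]
= (1/1.683) ln[5.464 × 0.8357] = 0.5942 × ln(4.566) = 0.5942 × 1.519 = 0.9024 d.
D_c = (k_d/k_r) L₀ e^(−k_d t_c) = (0.377/2.06) × 41.3 × e^(−0.377×0.9024) = 0.1830 × 41.3 × 0.7116 = 5.379 mg/L.
x_c = v t_c = 0.226 m/s × 0.9024 d × 86400 s/d = 17620 m ≈ 17.6 km.

t_c ≈ 0.902 d; D_c ≈ 5.38 mg/L; x_c ≈ 17.6 km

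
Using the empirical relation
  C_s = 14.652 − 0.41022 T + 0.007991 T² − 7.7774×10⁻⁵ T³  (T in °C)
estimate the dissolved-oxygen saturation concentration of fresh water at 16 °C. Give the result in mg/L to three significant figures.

C_s ≈ 9.82 mg/L

C_s = 14.652 − 0.41022×16 + 0.007991×16² − 7.7774×10⁻⁵×16³ = 9.816 mg/L.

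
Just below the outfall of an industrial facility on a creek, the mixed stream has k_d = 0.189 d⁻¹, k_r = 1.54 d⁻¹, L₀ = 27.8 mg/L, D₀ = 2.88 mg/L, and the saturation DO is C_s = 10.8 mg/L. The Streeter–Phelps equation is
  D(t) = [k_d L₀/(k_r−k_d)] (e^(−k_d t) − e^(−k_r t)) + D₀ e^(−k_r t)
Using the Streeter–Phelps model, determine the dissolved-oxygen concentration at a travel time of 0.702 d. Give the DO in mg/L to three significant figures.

DO ≈ 7.74 mg/L

k_d L₀/(k_r−k_d) = 0.189×27.8/(1.54−0.189) = 5.254/1.351 = 3.889 mg/L.
e^(−k_d t) = e^(−0.189×0.7020) = 0.8757; e^(−k_r t) = e^(−1.54×0.7020) = 0.3392.
D = 3.889 × (0.8757 − 0.3392) + 2.88 × 0.3392 = 2.087 + 0.9770 = 3.064 mg/L.
DO = C_s − D = 10.8 − 3.064 = 7.736 mg/L.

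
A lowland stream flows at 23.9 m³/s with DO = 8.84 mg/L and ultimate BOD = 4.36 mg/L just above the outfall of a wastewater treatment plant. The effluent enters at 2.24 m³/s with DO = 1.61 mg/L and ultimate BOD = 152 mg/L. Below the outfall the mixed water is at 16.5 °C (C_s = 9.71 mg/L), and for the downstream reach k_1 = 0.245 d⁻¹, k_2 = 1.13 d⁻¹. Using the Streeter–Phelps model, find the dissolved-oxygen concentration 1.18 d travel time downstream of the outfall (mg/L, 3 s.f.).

Mixed DO = (23.9×8.84 + 2.24×1.61)/(23.9+2.24) = 214.9/26.14 = 8.220 mg/L.
Mixed L₀ = (23.9×4.36 + 2.24×152)/(26.14) = 444.7/26.14 = 17.01 mg/L.
Initial deficit D₀ = C_s − DO₀ = 9.71 − 8.220 = 1.490 mg/L.
D(1.18) = [0.245×17.01/(1.13−0.245)](e^(−0.245×1.18) − e^(−1.13×1.18)) + 1.490 e^(−1.13×1.18)
= 4.709 × (0.7489 − 0.2636) + 1.490 × 0.2636 = 2.678 mg/L.
DO = 9.71 − 2.678 = 7.032 mg/L.

DO ≈ 7.03 mg/L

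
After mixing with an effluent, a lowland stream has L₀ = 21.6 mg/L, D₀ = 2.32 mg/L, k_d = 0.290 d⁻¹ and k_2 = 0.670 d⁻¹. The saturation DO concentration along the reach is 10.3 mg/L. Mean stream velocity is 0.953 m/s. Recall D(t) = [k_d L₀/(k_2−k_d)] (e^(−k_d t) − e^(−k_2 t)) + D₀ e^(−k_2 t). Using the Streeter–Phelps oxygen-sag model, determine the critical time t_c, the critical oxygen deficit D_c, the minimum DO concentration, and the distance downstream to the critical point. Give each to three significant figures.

At the critical point dD/dt = 0, so k_d L₀ e^(−k_d t) = k_2 D. Substituting D(t) from the Streeter–Phelps equation and solving for t gives
t_c = ln[(k_2/k_d)(1 − D₀(k_2−k_d)/(k_d L₀))] / (k_2−k_d).
Here k_2−k_d = 0.3800 d⁻¹ and 1 − D₀(k_2−k_d)/(k_d L₀) = 1 − 2.32×0.3800/(0.290×21.6) = 0.8593, so
t_c = ln(2.310 × 0.8593) / 0.3800 = 0.6857 / 0.3800 = 1.805 d.
D_c = (k_d/k_2) L₀ e^(−k_d t_c) = (0.290/0.670) × 21.6 × e^(−0.290×1.805) = 0.4328 × 21.6 × 0.5926 = 5.540 mg/L.
Minimum DO = C_s − D_c = 10.3 − 5.540 = 4.760 mg/L.
x_c = v t_c = 0.953 m/s × 1.805 d × 86400 s/d = 148600 m ≈ 149 km.

t_c ≈ 1.80 d; D_c ≈ 5.54 mg/L; min DO ≈ 4.76 mg/L; x_c ≈ 149 km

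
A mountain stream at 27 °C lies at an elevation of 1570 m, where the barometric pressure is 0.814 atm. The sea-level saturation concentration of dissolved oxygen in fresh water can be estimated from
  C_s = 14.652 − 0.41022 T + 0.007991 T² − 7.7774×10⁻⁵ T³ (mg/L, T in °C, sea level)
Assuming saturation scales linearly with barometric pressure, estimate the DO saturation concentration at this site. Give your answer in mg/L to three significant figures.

C_s ≈ 6.41 mg/L

At sea level: C_s = 14.652 − 0.41022×27 + 0.007991×27² − 7.7774×10⁻⁵×27³ = 7.871 mg/L.
Pressure correction: C_s' = 7.871 × 0.814 = 6.407 mg/L.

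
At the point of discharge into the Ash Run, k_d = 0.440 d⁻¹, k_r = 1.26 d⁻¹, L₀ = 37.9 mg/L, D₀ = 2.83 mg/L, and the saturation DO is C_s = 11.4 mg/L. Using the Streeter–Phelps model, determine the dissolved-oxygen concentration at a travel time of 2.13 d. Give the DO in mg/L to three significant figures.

DO ≈ 4.63 mg/L

k_d L₀/(k_r−k_d) = 0.440×37.9/(1.26−0.440) = 16.68/0.8200 = 20.34 mg/L.
e^(−k_d t) = e^(−0.440×2.130) = 0.3917; e^(−k_r t) = e^(−1.26×2.130) = 0.06830.
D = 20.34 × (0.3917 − 0.06830) + 2.83 × 0.06830 = 6.577 + 0.1933 = 6.771 mg/L.
DO = C_s − D = 11.4 − 6.771 = 4.629 mg/L.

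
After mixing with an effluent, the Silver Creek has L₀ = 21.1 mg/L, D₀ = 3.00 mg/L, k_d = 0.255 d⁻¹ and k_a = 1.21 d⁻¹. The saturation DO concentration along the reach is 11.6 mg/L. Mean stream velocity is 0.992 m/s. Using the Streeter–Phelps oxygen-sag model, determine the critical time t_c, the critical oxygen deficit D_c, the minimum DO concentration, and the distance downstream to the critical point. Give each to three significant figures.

t_c ≈ 0.834 d; D_c ≈ 3.59 mg/L; min DO ≈ 8.01 mg/L; x_c ≈ 71.5 km

With k_a/k_d = 4.745 and 1 − D₀(k_a−k_d)/(k_d L₀) = 0.4675,
t_c = ln(4.745 × 0.4675) / (1.21 − 0.255) = ln(2.218) / 0.9550 = 0.7968/0.9550 = 0.8343 d.
L(t_c) = L₀ e^(−k_d t_c) = 21.1 × 0.8084 = 17.06 mg/L, and at the critical point k_a D_c = k_d L, so D_c = (0.255/1.21) × 17.06 = 3.594 mg/L.
Minimum DO = C_s − D_c = 11.6 − 3.594 = 8.006 mg/L.
x_c = v t_c = 0.992 m/s × 0.8343 d × 86400 s/d = 71510 m ≈ 71.5 km.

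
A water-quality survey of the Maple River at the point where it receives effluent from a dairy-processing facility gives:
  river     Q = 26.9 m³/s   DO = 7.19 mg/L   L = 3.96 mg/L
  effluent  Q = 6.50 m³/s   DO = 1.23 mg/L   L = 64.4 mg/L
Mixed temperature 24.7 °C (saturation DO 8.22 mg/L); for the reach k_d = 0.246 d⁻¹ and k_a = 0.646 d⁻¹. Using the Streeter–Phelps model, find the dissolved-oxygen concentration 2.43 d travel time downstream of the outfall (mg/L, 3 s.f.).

DO ≈ 4.46 mg/L

Mixed DO = (26.9×7.19 + 6.50×1.23)/(26.9+6.50) = 201.4/33.40 = 6.030 mg/L.
Mixed L₀ = (26.9×3.96 + 6.50×64.4)/(33.40) = 525.1/33.40 = 15.72 mg/L.
Initial deficit D₀ = C_s − DO₀ = 8.22 − 6.030 = 2.190 mg/L.
D(2.43) = [0.246×15.72/(0.646−0.246)](e^(−0.246×2.43) − e^(−0.646×2.43)) + 2.190 e^(−0.646×2.43)
= 9.669 × (0.5500 − 0.2081) + 2.190 × 0.2081 = 3.762 mg/L.
DO = 8.22 − 3.762 = 4.458 mg/L.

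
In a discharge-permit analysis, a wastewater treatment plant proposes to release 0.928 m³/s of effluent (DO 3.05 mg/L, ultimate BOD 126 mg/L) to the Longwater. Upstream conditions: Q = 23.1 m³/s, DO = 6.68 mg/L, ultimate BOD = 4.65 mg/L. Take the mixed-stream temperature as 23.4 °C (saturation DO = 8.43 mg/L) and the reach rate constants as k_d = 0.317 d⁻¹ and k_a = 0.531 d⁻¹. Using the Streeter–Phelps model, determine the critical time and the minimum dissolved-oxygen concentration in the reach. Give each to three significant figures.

t_c ≈ 1.72 d; minimum DO ≈ 5.20 mg/L

Mixed DO = (23.1×6.68 + 0.928×3.05)/(23.1+0.928) = 157.1/24.03 = 6.540 mg/L.
Mixed L₀ = (23.1×4.65 + 0.928×126)/(24.03) = 224.3/24.03 = 9.337 mg/L.
Initial deficit D₀ = C_s − DO₀ = 8.43 − 6.540 = 1.890 mg/L.
t_c = (1/0.2140) ln[(0.531/0.317)(1 − 1.890×0.2140/(0.317×9.337))] = 4.673 × ln(1.446) = 1.724 d.
D_c = (0.317/0.531) × 9.337 × e^(−0.317×1.724) = 0.5970 × 9.337 × 0.5790 = 3.227 mg/L.
Minimum DO = 8.43 − 3.227 = 5.203 mg/L.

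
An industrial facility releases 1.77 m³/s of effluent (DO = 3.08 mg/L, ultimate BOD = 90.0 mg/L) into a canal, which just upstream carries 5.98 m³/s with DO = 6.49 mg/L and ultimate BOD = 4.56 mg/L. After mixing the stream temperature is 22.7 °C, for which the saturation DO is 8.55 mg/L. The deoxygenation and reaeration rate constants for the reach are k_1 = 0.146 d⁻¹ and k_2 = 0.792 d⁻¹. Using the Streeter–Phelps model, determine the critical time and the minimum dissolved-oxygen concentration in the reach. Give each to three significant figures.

t_c ≈ 1.48 d; minimum DO ≈ 4.97 mg/L

Mixed DO = (5.98×6.49 + 1.77×3.08)/(5.98+1.77) = 44.26/7.750 = 5.711 mg/L.
Mixed L₀ = (5.98×4.56 + 1.77×90.0)/(7.750) = 186.6/7.750 = 24.07 mg/L.
Initial deficit D₀ = C_s − DO₀ = 8.55 − 5.711 = 2.839 mg/L.
t_c = (1/0.6460) ln[(0.792/0.146)(1 − 2.839×0.6460/(0.146×24.07))] = 1.548 × ln(2.594) = 1.476 d.
D_c = (0.146/0.792) × 24.07 × e^(−0.146×1.476) = 0.1843 × 24.07 × 0.8062 = 3.578 mg/L.
Minimum DO = 8.55 − 3.578 = 4.972 mg/L.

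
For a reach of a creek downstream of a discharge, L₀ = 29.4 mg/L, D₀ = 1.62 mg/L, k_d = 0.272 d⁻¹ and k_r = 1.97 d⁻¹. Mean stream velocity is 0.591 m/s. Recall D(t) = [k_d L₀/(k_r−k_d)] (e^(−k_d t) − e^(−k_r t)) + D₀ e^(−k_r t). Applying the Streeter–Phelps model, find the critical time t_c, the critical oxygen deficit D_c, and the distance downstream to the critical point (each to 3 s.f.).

t_c ≈ 0.918 d; D_c ≈ 3.16 mg/L; x_c ≈ 46.9 km

t_c = [1/(k_r−k_d)] ln[(k_r/k_d)(1 − D₀(k_r−k_d)/(k_d L₀))]
= [1/(1.97−0.272)] ln[(1.97/0.272)(1 − 1.62×1.698/(0.272×29.4))]
= (1/1.698) ln[7.243 × 0.6560] = 0.5889 × ln(4.751) = 0.5889 × 1.558 = 0.9178 d.
L(t_c) = L₀ e^(−k_d t_c) = 29.4 × 0.7791 = 22.90 mg/L, and at the critical point k_r D_c = k_d L, so D_c = (0.272/1.97) × 22.90 = 3.163 mg/L.
x_c = v t_c = 0.591 m/s × 0.9178 d × 86400 s/d = 46860 m ≈ 46.9 km.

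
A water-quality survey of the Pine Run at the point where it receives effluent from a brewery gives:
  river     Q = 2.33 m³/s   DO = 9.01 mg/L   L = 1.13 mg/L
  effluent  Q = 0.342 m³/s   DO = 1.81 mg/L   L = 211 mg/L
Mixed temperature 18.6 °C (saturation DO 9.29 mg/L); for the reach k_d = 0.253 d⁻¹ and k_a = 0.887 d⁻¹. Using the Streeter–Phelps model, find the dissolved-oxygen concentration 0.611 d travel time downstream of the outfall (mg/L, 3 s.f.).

Mixed DO = (2.33×9.01 + 0.342×1.81)/(2.33+0.342) = 21.61/2.672 = 8.088 mg/L.
Mixed L₀ = (2.33×1.13 + 0.342×211)/(2.672) = 74.79/2.672 = 27.99 mg/L.
Initial deficit D₀ = C_s − DO₀ = 9.29 − 8.088 = 1.202 mg/L.
D(0.611) = [0.253×27.99/(0.887−0.253)](e^(−0.253×0.611) − e^(−0.887×0.611)) + 1.202 e^(−0.887×0.611)
= 11.17 × (0.8568 − 0.5816) + 1.202 × 0.5816 = 3.773 mg/L.
DO = 9.29 − 3.773 = 5.517 mg/L.

DO ≈ 5.52 mg/L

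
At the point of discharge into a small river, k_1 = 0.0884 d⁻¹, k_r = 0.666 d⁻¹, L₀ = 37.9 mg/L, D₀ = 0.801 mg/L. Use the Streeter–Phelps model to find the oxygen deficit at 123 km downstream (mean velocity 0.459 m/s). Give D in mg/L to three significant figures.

D ≈ 3.78 mg/L

Travel time t = x/v = 123 km / (0.459 m/s) = 123000 m / 0.459 m/s = 268000 s = 3.102 d.
k_1 L₀/(k_r−k_1) = 0.0884×37.9/(0.666−0.0884) = 3.350/0.5776 = 5.800 mg/L.
e^(−k_1 t) = e^(−0.0884×3.102) = 0.7602; e^(−k_r t) = e^(−0.666×3.102) = 0.1267.
D = 5.800 × (0.7602 − 0.1267) + 0.801 × 0.1267 = 3.674 + 0.1015 = 3.776 mg/L.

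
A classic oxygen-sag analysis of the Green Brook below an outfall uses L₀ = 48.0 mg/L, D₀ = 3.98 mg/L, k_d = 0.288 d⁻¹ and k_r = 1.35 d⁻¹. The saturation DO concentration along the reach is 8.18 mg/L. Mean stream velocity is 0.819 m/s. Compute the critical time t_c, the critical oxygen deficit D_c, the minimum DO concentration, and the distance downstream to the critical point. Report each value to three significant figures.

t_c ≈ 1.11 d; D_c ≈ 7.44 mg/L; min DO ≈ 0.744 mg/L; x_c ≈ 78.6 km

t_c = [1/(k_r−k_d)] ln[(k_r/k_d)(1 − D₀(k_r−k_d)/(k_d L₀))]
= [1/(1.35−0.288)] ln[(1.35/0.288)(1 − 3.98×1.062/(0.288×48.0))]
= (1/1.062) ln[4.688 × 0.6942] = 0.9416 × ln(3.254) = 0.9416 × 1.180 = 1.111 d.
D_c = (k_d/k_r) L₀ e^(−k_d t_c) = (0.288/1.35) × 48.0 × e^(−0.288×1.111) = 0.2133 × 48.0 × 0.7262 = 7.436 mg/L.
Minimum DO = C_s − D_c = 8.18 − 7.436 = 0.7442 mg/L.
x_c = v t_c = 0.819 m/s × 1.111 d × 86400 s/d = 78620 m ≈ 78.6 km.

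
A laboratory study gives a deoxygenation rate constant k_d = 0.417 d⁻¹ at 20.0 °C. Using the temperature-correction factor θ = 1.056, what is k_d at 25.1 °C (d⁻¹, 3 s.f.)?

k_d ≈ 0.551 d⁻¹

k_d(T₂) = k_d(T₁) · θ^(T₂−T₁) = 0.417 × 1.056^(25.1−20.0)
= 0.417 × 1.056^5.10 = 0.417 × 1.320 = 0.5506 d⁻¹.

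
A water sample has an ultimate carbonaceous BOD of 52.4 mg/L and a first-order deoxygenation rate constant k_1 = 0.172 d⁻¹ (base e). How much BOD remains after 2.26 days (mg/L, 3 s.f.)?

L ≈ 35.5 mg/L

L_t = L₀ e^(−k_1 t) = 52.4 × e^(−0.172×2.26) = 52.4 × 0.6779 = 35.52 mg/L.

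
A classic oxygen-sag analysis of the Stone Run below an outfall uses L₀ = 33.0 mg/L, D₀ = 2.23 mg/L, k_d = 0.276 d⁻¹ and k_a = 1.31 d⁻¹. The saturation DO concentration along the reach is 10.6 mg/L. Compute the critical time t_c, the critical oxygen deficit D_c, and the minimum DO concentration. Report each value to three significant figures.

At the critical point dD/dt = 0, so k_d L₀ e^(−k_d t) = k_a D. Substituting D(t) from the Streeter–Phelps equation and solving for t gives
t_c = ln[(k_a/k_d)(1 − D₀(k_a−k_d)/(k_d L₀))] / (k_a−k_d).
Here k_a−k_d = 1.034 d⁻¹ and 1 − D₀(k_a−k_d)/(k_d L₀) = 1 − 2.23×1.034/(0.276×33.0) = 0.7468, so
t_c = ln(4.746 × 0.7468) / 1.034 = 1.265 / 1.034 = 1.224 d.
L(t_c) = L₀ e^(−k_d t_c) = 33.0 × 0.7133 = 23.54 mg/L, and at the critical point k_a D_c = k_d L, so D_c = (0.276/1.31) × 23.54 = 4.960 mg/L.
Minimum DO = C_s − D_c = 10.6 − 4.960 = 5.640 mg/L.

t_c ≈ 1.22 d; D_c ≈ 4.96 mg/L; min DO ≈ 5.64 mg/L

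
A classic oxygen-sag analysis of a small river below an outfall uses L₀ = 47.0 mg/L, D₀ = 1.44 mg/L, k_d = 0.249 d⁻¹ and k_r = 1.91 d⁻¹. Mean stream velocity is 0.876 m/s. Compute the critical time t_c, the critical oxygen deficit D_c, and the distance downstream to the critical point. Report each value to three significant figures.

With k_r/k_d = 7.671 and 1 − D₀(k_r−k_d)/(k_d L₀) = 0.7956,
t_c = ln(7.671 × 0.7956) / (1.91 − 0.249) = ln(6.103) / 1.661 = 1.809/1.661 = 1.089 d.
L(t_c) = L₀ e^(−k_d t_c) = 47.0 × 0.7625 = 35.84 mg/L, and at the critical point k_r D_c = k_d L, so D_c = (0.249/1.91) × 35.84 = 4.672 mg/L.
x_c = v t_c = 0.876 m/s × 1.089 d × 86400 s/d = 82420 m ≈ 82.4 km.

t_c ≈ 1.09 d; D_c ≈ 4.67 mg/L; x_c ≈ 82.4 km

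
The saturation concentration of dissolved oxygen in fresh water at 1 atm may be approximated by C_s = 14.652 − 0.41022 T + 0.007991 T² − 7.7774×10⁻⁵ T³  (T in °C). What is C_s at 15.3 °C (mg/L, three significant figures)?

C_s ≈ 9.97 mg/L

C_s = 14.652 − 0.41022×15.3 + 0.007991×15.3² − 7.7774×10⁻⁵×15.3³ = 9.968 mg/L.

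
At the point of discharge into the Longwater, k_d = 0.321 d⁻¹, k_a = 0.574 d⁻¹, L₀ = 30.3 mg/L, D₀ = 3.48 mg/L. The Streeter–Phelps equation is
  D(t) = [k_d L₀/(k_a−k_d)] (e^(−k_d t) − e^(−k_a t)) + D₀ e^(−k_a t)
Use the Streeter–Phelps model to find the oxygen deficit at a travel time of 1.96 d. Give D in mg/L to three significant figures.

k_d L₀/(k_a−k_d) = 0.321×30.3/(0.574−0.321) = 9.726/0.2530 = 38.44 mg/L.
e^(−k_d t) = e^(−0.321×1.960) = 0.5330; e^(−k_a t) = e^(−0.574×1.960) = 0.3246.
D = 38.44 × (0.5330 − 0.3246) + 3.48 × 0.3246 = 8.012 + 1.130 = 9.141 mg/L.

D ≈ 9.14 mg/L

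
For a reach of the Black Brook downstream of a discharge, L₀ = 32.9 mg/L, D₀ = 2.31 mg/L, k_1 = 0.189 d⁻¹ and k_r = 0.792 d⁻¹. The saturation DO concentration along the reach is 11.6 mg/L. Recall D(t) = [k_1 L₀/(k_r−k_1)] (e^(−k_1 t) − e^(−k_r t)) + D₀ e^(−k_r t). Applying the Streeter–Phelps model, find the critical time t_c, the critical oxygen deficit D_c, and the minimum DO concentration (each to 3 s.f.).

With k_r/k_1 = 4.190 and 1 − D₀(k_r−k_1)/(k_1 L₀) = 0.7760,
t_c = ln(4.190 × 0.7760) / (0.792 − 0.189) = ln(3.252) / 0.6030 = 1.179/0.6030 = 1.956 d.
L(t_c) = L₀ e^(−k_1 t_c) = 32.9 × 0.6910 = 22.73 mg/L, and at the critical point k_r D_c = k_1 L, so D_c = (0.189/0.792) × 22.73 = 5.425 mg/L.
Minimum DO = C_s − D_c = 11.6 − 5.425 = 6.175 mg/L.

t_c ≈ 1.96 d; D_c ≈ 5.43 mg/L; min DO ≈ 6.17 mg/L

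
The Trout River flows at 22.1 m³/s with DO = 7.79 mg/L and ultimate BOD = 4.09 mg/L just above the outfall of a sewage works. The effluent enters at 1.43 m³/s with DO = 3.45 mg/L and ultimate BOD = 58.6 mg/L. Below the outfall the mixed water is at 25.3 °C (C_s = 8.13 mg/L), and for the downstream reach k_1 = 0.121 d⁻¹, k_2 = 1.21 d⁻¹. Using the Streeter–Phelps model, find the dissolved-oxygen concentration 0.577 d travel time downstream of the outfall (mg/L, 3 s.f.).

DO ≈ 7.47 mg/L

Mixed DO = (22.1×7.79 + 1.43×3.45)/(22.1+1.43) = 177.1/23.53 = 7.526 mg/L.
Mixed L₀ = (22.1×4.09 + 1.43×58.6)/(23.53) = 174.2/23.53 = 7.403 mg/L.
Initial deficit D₀ = C_s − DO₀ = 8.13 − 7.526 = 0.6038 mg/L.
D(0.577) = [0.121×7.403/(1.21−0.121)](e^(−0.121×0.577) − e^(−1.21×0.577)) + 0.6038 e^(−1.21×0.577)
= 0.8225 × (0.9326 − 0.4975) + 0.6038 × 0.4975 = 0.6582 mg/L.
DO = 8.13 − 0.6582 = 7.472 mg/L.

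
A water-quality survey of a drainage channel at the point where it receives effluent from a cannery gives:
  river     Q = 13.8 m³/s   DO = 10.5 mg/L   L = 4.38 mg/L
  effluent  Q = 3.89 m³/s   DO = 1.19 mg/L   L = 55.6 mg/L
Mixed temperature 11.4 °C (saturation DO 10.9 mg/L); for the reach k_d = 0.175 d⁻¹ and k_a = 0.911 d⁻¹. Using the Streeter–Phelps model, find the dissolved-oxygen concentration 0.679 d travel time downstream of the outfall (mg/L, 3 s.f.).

DO ≈ 8.28 mg/L

Mixed DO = (13.8×10.5 + 3.89×1.19)/(13.8+3.89) = 149.5/17.69 = 8.453 mg/L.
Mixed L₀ = (13.8×4.38 + 3.89×55.6)/(17.69) = 276.7/17.69 = 15.64 mg/L.
Initial deficit D₀ = C_s − DO₀ = 10.9 − 8.453 = 2.447 mg/L.
D(0.679) = [0.175×15.64/(0.911−0.175)](e^(−0.175×0.679) − e^(−0.911×0.679)) + 2.447 e^(−0.911×0.679)
= 3.720 × (0.8880 − 0.5387) + 2.447 × 0.5387 = 2.617 mg/L.
DO = 10.9 − 2.617 = 8.283 mg/L.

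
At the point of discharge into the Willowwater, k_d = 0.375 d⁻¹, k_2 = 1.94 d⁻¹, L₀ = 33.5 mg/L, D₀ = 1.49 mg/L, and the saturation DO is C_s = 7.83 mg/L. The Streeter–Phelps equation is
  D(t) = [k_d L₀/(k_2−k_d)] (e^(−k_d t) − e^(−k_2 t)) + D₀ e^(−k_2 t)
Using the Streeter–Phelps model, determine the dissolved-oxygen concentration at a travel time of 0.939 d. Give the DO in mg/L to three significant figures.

k_d L₀/(k_2−k_d) = 0.375×33.5/(1.94−0.375) = 12.56/1.565 = 8.027 mg/L.
e^(−k_d t) = e^(−0.375×0.9390) = 0.7032; e^(−k_2 t) = e^(−1.94×0.9390) = 0.1618.
D = 8.027 × (0.7032 − 0.1618) + 1.49 × 0.1618 = 4.346 + 0.2410 = 4.587 mg/L.
DO = C_s − D = 7.83 − 4.587 = 3.243 mg/L.

DO ≈ 3.24 mg/L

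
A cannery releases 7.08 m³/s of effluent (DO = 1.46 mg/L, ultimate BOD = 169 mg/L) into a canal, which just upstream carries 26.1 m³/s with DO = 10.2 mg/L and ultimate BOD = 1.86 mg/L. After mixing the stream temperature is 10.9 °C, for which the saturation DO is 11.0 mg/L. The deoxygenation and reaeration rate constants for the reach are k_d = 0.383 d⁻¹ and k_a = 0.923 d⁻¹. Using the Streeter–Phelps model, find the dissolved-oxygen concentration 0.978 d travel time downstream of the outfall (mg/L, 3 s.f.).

Mixed DO = (26.1×10.2 + 7.08×1.46)/(26.1+7.08) = 276.6/33.18 = 8.335 mg/L.
Mixed L₀ = (26.1×1.86 + 7.08×169)/(33.18) = 1245/33.18 = 37.52 mg/L.
Initial deficit D₀ = C_s − DO₀ = 11.0 − 8.335 = 2.665 mg/L.
D(0.978) = [0.383×37.52/(0.923−0.383)](e^(−0.383×0.978) − e^(−0.923×0.978)) + 2.665 e^(−0.923×0.978)
= 26.61 × (0.6876 − 0.4055) + 2.665 × 0.4055 = 8.589 mg/L.
DO = 11.0 − 8.589 = 2.411 mg/L.

DO ≈ 2.41 mg/L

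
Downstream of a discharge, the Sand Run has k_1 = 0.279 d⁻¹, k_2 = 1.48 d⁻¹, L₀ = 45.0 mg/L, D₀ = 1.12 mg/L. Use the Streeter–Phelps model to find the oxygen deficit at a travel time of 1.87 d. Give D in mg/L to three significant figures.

k_1 L₀/(k_2−k_1) = 0.279×45.0/(1.48−0.279) = 12.56/1.201 = 10.45 mg/L.
e^(−k_1 t) = e^(−0.279×1.870) = 0.5935; e^(−k_2 t) = e^(−1.48×1.870) = 0.06281.
D = 10.45 × (0.5935 − 0.06281) + 1.12 × 0.06281 = 5.548 + 0.07035 = 5.618 mg/L.

D ≈ 5.62 mg/L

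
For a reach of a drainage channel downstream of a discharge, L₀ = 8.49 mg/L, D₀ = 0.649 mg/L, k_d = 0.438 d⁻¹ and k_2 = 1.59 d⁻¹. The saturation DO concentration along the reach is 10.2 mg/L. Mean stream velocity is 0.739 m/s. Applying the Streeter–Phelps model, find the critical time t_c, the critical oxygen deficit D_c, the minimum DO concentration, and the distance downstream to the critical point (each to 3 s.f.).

t_c ≈ 0.924 d; D_c ≈ 1.56 mg/L; min DO ≈ 8.64 mg/L; x_c ≈ 59.0 km

At the critical point dD/dt = 0, so k_d L₀ e^(−k_d t) = k_2 D. Substituting D(t) from the Streeter–Phelps equation and solving for t gives
t_c = ln[(k_2/k_d)(1 − D₀(k_2−k_d)/(k_d L₀))] / (k_2−k_d).
Here k_2−k_d = 1.152 d⁻¹ and 1 − D₀(k_2−k_d)/(k_d L₀) = 1 − 0.649×1.152/(0.438×8.49) = 0.7989, so
t_c = ln(3.630 × 0.7989) / 1.152 = 1.065 / 1.152 = 0.9243 d.
D_c = (k_d/k_2) L₀ e^(−k_d t_c) = (0.438/1.59) × 8.49 × e^(−0.438×0.9243) = 0.2755 × 8.49 × 0.6671 = 1.560 mg/L.
Minimum DO = C_s − D_c = 10.2 − 1.560 = 8.640 mg/L.
x_c = v t_c = 0.739 m/s × 0.9243 d × 86400 s/d = 59020 m ≈ 59.0 km.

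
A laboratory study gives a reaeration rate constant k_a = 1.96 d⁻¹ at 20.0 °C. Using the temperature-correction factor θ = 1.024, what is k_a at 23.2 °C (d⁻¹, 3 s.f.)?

k_a(T₂) = k_a(T₁) · θ^(T₂−T₁) = 1.96 × 1.024^(23.2−20.0)
= 1.96 × 1.024^3.20 = 1.96 × 1.079 = 2.115 d⁻¹.

k_a ≈ 2.11 d⁻¹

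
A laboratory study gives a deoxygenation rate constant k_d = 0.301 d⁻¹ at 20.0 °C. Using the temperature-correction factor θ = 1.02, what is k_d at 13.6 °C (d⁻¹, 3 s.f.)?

k_d(T₂) = k_d(T₁) · θ^(T₂−T₁) = 0.301 × 1.02^(13.6−20.0)
= 0.301 × 1.02^-6.40 = 0.301 × 0.8810 = 0.2652 d⁻¹.

k_d ≈ 0.265 d⁻¹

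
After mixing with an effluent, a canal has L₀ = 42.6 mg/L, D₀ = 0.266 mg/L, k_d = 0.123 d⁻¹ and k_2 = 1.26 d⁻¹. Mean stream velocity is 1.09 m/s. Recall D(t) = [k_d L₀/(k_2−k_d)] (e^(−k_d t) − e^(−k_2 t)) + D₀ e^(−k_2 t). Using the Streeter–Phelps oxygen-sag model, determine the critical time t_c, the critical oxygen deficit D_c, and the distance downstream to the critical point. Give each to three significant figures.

t_c ≈ 1.99 d; D_c ≈ 3.25 mg/L; x_c ≈ 188 km

t_c = [1/(k_2−k_d)] ln[(k_2/k_d)(1 − D₀(k_2−k_d)/(k_d L₀))]
= [1/(1.26−0.123)] ln[(1.26/0.123)(1 − 0.266×1.137/(0.123×42.6))]
= (1/1.137) ln[10.24 × 0.9423] = 0.8795 × ln(9.653) = 0.8795 × 2.267 = 1.994 d.
L(t_c) = L₀ e^(−k_d t_c) = 42.6 × 0.7825 = 33.33 mg/L, and at the critical point k_2 D_c = k_d L, so D_c = (0.123/1.26) × 33.33 = 3.254 mg/L.
x_c = v t_c = 1.09 m/s × 1.994 d × 86400 s/d = 187800 m ≈ 188 km.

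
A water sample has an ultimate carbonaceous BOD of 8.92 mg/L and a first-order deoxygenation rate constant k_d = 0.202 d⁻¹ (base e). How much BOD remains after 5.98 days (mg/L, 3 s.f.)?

L_t = L₀ e^(−k_d t) = 8.92 × e^(−0.202×5.98) = 8.92 × 0.2988 = 2.665 mg/L.

L ≈ 2.67 mg/L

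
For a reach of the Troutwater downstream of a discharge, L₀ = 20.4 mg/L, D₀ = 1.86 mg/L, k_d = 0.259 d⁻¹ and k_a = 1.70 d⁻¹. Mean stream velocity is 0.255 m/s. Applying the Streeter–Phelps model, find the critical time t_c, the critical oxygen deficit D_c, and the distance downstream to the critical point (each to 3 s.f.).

At the critical point dD/dt = 0, so k_d L₀ e^(−k_d t) = k_a D. Substituting D(t) from the Streeter–Phelps equation and solving for t gives
t_c = ln[(k_a/k_d)(1 − D₀(k_a−k_d)/(k_d L₀))] / (k_a−k_d).
Here k_a−k_d = 1.441 d⁻¹ and 1 − D₀(k_a−k_d)/(k_d L₀) = 1 − 1.86×1.441/(0.259×20.4) = 0.4927, so
t_c = ln(6.564 × 0.4927) / 1.441 = 1.174 / 1.441 = 0.8145 d.
L(t_c) = L₀ e^(−k_d t_c) = 20.4 × 0.8098 = 16.52 mg/L, and at the critical point k_a D_c = k_d L, so D_c = (0.259/1.70) × 16.52 = 2.517 mg/L.
x_c = v t_c = 0.255 m/s × 0.8145 d × 86400 s/d = 17950 m ≈ 17.9 km.

t_c ≈ 0.815 d; D_c ≈ 2.52 mg/L; x_c ≈ 17.9 km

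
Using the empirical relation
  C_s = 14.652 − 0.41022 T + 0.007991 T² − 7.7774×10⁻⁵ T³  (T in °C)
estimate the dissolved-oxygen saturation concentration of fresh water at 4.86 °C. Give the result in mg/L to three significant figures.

C_s = 14.652 − 0.41022×4.86 + 0.007991×4.86² − 7.7774×10⁻⁵×4.86³ = 12.84 mg/L.

C_s ≈ 12.8 mg/L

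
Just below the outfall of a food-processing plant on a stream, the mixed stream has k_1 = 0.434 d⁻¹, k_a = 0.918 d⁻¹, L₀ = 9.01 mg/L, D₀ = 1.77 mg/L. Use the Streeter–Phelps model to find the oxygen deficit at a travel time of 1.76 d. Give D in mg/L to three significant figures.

D ≈ 2.51 mg/L

k_1 L₀/(k_a−k_1) = 0.434×9.01/(0.918−0.434) = 3.910/0.4840 = 8.079 mg/L.
e^(−k_1 t) = e^(−0.434×1.760) = 0.4659; e^(−k_a t) = e^(−0.918×1.760) = 0.1988.
D = 8.079 × (0.4659 − 0.1988) + 1.77 × 0.1988 = 2.158 + 0.3518 = 2.510 mg/L.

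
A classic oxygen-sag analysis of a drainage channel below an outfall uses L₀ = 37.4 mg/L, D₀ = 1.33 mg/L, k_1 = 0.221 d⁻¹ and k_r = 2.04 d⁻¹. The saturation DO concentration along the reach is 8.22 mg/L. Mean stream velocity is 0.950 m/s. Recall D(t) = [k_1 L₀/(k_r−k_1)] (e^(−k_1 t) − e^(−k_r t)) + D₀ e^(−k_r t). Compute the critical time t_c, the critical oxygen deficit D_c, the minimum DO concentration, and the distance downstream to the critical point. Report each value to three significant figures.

With k_r/k_1 = 9.231 and 1 − D₀(k_r−k_1)/(k_1 L₀) = 0.7073,
t_c = ln(9.231 × 0.7073) / (2.04 − 0.221) = ln(6.529) / 1.819 = 1.876/1.819 = 1.031 d.
L(t_c) = L₀ e^(−k_1 t_c) = 37.4 × 0.7962 = 29.78 mg/L, and at the critical point k_r D_c = k_1 L, so D_c = (0.221/2.04) × 29.78 = 3.226 mg/L.
Minimum DO = C_s − D_c = 8.22 − 3.226 = 4.994 mg/L.
x_c = v t_c = 0.950 m/s × 1.031 d × 86400 s/d = 84660 m ≈ 84.7 km.

t_c ≈ 1.03 d; D_c ≈ 3.23 mg/L; min DO ≈ 4.99 mg/L; x_c ≈ 84.7 km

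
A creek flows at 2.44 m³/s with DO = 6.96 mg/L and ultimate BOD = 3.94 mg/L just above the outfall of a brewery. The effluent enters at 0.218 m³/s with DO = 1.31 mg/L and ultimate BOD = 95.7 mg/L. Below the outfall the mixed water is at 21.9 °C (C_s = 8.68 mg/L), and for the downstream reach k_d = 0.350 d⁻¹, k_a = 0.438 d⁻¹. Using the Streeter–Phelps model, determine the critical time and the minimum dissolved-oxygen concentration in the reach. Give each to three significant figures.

t_c ≈ 1.99 d; minimum DO ≈ 4.12 mg/L

Mixed DO = (2.44×6.96 + 0.218×1.31)/(2.44+0.218) = 17.27/2.658 = 6.497 mg/L.
Mixed L₀ = (2.44×3.94 + 0.218×95.7)/(2.658) = 30.48/2.658 = 11.47 mg/L.
Initial deficit D₀ = C_s − DO₀ = 8.68 − 6.497 = 2.183 mg/L.
t_c = (1/0.08800) ln[(0.438/0.350)(1 − 2.183×0.08800/(0.350×11.47))] = 11.36 × ln(1.192) = 1.991 d.
D_c = (0.350/0.438) × 11.47 × e^(−0.350×1.991) = 0.7991 × 11.47 × 0.4981 = 4.564 mg/L.
Minimum DO = 8.68 − 4.564 = 4.116 mg/L.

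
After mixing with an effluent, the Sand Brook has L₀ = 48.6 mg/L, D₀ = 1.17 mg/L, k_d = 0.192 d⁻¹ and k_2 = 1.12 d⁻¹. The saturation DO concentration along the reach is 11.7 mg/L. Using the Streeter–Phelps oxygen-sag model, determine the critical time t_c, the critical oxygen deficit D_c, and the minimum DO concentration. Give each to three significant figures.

At the critical point dD/dt = 0, so k_d L₀ e^(−k_d t) = k_2 D. Substituting D(t) from the Streeter–Phelps equation and solving for t gives
t_c = ln[(k_2/k_d)(1 − D₀(k_2−k_d)/(k_d L₀))] / (k_2−k_d).
Here k_2−k_d = 0.9280 d⁻¹ and 1 − D₀(k_2−k_d)/(k_d L₀) = 1 − 1.17×0.9280/(0.192×48.6) = 0.8836, so
t_c = ln(5.833 × 0.8836) / 0.9280 = 1.640 / 0.9280 = 1.767 d.
D_c = (k_d/k_2) L₀ e^(−k_d t_c) = (0.192/1.12) × 48.6 × e^(−0.192×1.767) = 0.1714 × 48.6 × 0.7123 = 5.934 mg/L.
Minimum DO = C_s − D_c = 11.7 − 5.934 = 5.766 mg/L.

t_c ≈ 1.77 d; D_c ≈ 5.93 mg/L; min DO ≈ 5.77 mg/L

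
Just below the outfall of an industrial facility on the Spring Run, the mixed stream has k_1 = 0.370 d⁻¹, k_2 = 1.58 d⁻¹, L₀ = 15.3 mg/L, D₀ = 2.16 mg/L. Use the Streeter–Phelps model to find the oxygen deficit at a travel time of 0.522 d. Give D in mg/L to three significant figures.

k_1 L₀/(k_2−k_1) = 0.370×15.3/(1.58−0.370) = 5.661/1.210 = 4.679 mg/L.
e^(−k_1 t) = e^(−0.370×0.5220) = 0.8244; e^(−k_2 t) = e^(−1.58×0.5220) = 0.4383.
D = 4.679 × (0.8244 − 0.4383) + 2.16 × 0.4383 = 1.806 + 0.9468 = 2.753 mg/L.

D ≈ 2.75 mg/L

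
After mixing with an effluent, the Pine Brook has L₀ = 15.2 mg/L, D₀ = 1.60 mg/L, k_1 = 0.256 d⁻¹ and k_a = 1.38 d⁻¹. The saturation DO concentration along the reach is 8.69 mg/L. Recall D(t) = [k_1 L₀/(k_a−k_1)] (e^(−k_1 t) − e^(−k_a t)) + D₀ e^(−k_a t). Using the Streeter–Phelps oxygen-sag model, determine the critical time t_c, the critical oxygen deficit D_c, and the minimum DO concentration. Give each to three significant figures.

t_c ≈ 0.947 d; D_c ≈ 2.21 mg/L; min DO ≈ 6.48 mg/L

t_c = [1/(k_a−k_1)] ln[(k_a/k_1)(1 − D₀(k_a−k_1)/(k_1 L₀))]
= [1/(1.38−0.256)] ln[(1.38/0.256)(1 − 1.60×1.124/(0.256×15.2))]
= (1/1.124) ln[5.391 × 0.5378] = 0.8897 × ln(2.899) = 0.8897 × 1.064 = 0.9470 d.
D_c = (k_1/k_a) L₀ e^(−k_1 t_c) = (0.256/1.38) × 15.2 × e^(−0.256×0.9470) = 0.1855 × 15.2 × 0.7847 = 2.213 mg/L.
Minimum DO = C_s − D_c = 8.69 − 2.213 = 6.477 mg/L.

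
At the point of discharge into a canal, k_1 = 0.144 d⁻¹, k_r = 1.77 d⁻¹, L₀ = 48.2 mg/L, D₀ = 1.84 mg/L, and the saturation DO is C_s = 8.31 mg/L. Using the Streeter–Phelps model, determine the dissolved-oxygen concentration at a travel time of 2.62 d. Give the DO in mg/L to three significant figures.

DO ≈ 5.41 mg/L

k_1 L₀/(k_r−k_1) = 0.144×48.2/(1.77−0.144) = 6.941/1.626 = 4.269 mg/L.
e^(−k_1 t) = e^(−0.144×2.620) = 0.6857; e^(−k_r t) = e^(−1.77×2.620) = 0.009683.
D = 4.269 × (0.6857 − 0.009683) + 1.84 × 0.009683 = 2.886 + 0.01782 = 2.904 mg/L.
DO = C_s − D = 8.31 − 2.904 = 5.406 mg/L.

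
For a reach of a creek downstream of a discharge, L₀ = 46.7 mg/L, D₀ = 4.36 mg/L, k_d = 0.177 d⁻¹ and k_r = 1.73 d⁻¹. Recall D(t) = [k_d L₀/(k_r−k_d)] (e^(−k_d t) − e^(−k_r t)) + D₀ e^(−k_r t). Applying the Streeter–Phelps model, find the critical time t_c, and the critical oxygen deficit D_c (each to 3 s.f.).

At the critical point dD/dt = 0, so k_d L₀ e^(−k_d t) = k_r D. Substituting D(t) from the Streeter–Phelps equation and solving for t gives
t_c = ln[(k_r/k_d)(1 − D₀(k_r−k_d)/(k_d L₀))] / (k_r−k_d).
Here k_r−k_d = 1.553 d⁻¹ and 1 − D₀(k_r−k_d)/(k_d L₀) = 1 − 4.36×1.553/(0.177×46.7) = 0.1808, so
t_c = ln(9.774 × 0.1808) / 1.553 = 0.5696 / 1.553 = 0.3668 d.
L(t_c) = L₀ e^(−k_d t_c) = 46.7 × 0.9371 = 43.76 mg/L, and at the critical point k_r D_c = k_d L, so D_c = (0.177/1.73) × 43.76 = 4.478 mg/L.

t_c ≈ 0.367 d; D_c ≈ 4.48 mg/L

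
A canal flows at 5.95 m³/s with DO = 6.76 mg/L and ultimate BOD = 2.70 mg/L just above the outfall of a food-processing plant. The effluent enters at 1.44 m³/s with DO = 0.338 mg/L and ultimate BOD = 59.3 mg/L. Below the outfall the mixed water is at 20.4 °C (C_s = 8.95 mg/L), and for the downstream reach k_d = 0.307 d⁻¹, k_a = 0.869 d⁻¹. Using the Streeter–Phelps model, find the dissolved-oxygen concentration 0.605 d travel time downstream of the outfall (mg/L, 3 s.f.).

DO ≈ 5.12 mg/L

Mixed DO = (5.95×6.76 + 1.44×0.338)/(5.95+1.44) = 40.71/7.390 = 5.509 mg/L.
Mixed L₀ = (5.95×2.70 + 1.44×59.3)/(7.390) = 101.5/7.390 = 13.73 mg/L.
Initial deficit D₀ = C_s − DO₀ = 8.95 − 5.509 = 3.441 mg/L.
D(0.605) = [0.307×13.73/(0.869−0.307)](e^(−0.307×0.605) − e^(−0.869×0.605)) + 3.441 e^(−0.869×0.605)
= 7.500 × (0.8305 − 0.5911) + 3.441 × 0.5911 = 3.830 mg/L.
DO = 8.95 − 3.830 = 5.120 mg/L.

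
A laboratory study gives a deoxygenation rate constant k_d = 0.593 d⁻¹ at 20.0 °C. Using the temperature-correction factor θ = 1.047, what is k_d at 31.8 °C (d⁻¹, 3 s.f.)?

k_d(T₂) = k_d(T₁) · θ^(T₂−T₁) = 0.593 × 1.047^(31.8−20.0)
= 0.593 × 1.047^11.8 = 0.593 × 1.719 = 1.020 d⁻¹.

k_d ≈ 1.02 d⁻¹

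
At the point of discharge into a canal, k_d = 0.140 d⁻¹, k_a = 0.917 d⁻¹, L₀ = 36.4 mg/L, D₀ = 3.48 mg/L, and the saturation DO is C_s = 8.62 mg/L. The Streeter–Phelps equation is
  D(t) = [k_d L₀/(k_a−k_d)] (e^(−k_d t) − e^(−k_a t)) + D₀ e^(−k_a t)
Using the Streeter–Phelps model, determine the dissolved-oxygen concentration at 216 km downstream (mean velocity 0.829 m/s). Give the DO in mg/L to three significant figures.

DO ≈ 4.51 mg/L

Travel time t = x/v = 216 km / (0.829 m/s) = 216000 m / 0.829 m/s = 260600 s = 3.016 d.
k_d L₀/(k_a−k_d) = 0.140×36.4/(0.917−0.140) = 5.096/0.7770 = 6.559 mg/L.
e^(−k_d t) = e^(−0.140×3.016) = 0.6556; e^(−k_a t) = e^(−0.917×3.016) = 0.06295.
D = 6.559 × (0.6556 − 0.06295) + 3.48 × 0.06295 = 3.887 + 0.2191 = 4.106 mg/L.
DO = C_s − D = 8.62 − 4.106 = 4.514 mg/L.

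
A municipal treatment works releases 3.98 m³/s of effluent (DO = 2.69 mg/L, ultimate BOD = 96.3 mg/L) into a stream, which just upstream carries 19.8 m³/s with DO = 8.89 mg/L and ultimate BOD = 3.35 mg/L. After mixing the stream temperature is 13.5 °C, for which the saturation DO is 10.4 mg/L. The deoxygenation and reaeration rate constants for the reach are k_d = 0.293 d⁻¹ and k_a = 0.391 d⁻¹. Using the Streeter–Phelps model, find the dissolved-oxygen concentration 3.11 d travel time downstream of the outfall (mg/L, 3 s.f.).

Mixed DO = (19.8×8.89 + 3.98×2.69)/(19.8+3.98) = 186.7/23.78 = 7.852 mg/L.
Mixed L₀ = (19.8×3.35 + 3.98×96.3)/(23.78) = 449.6/23.78 = 18.91 mg/L.
Initial deficit D₀ = C_s − DO₀ = 10.4 − 7.852 = 2.548 mg/L.
D(3.11) = [0.293×18.91/(0.391−0.293)](e^(−0.293×3.11) − e^(−0.391×3.11)) + 2.548 e^(−0.391×3.11)
= 56.53 × (0.4020 − 0.2964) + 2.548 × 0.2964 = 6.726 mg/L.
DO = 10.4 − 6.726 = 3.674 mg/L.

DO ≈ 3.67 mg/L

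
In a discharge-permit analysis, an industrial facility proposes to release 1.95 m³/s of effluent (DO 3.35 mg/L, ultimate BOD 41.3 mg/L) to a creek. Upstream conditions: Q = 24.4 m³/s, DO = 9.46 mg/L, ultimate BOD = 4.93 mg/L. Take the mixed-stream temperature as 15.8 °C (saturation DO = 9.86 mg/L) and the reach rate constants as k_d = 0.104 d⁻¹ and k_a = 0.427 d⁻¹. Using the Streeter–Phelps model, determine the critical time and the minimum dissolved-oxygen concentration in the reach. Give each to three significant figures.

t_c ≈ 3.05 d; minimum DO ≈ 8.51 mg/L

Mixed DO = (24.4×9.46 + 1.95×3.35)/(24.4+1.95) = 237.4/26.35 = 9.008 mg/L.
Mixed L₀ = (24.4×4.93 + 1.95×41.3)/(26.35) = 200.8/26.35 = 7.622 mg/L.
Initial deficit D₀ = C_s − DO₀ = 9.86 − 9.008 = 0.8522 mg/L.
t_c = (1/0.3230) ln[(0.427/0.104)(1 − 0.8522×0.3230/(0.104×7.622))] = 3.096 × ln(2.680) = 3.052 d.
D_c = (0.104/0.427) × 7.622 × e^(−0.104×3.052) = 0.2436 × 7.622 × 0.7280 = 1.351 mg/L.
Minimum DO = 9.86 − 1.351 = 8.509 mg/L.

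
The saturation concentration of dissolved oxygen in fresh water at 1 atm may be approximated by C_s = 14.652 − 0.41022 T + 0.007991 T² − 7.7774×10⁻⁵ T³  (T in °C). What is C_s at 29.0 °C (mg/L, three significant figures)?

C_s = 14.652 − 0.41022×29.0 + 0.007991×29.0² − 7.7774×10⁻⁵×29.0³ = 7.579 mg/L.

C_s ≈ 7.58 mg/L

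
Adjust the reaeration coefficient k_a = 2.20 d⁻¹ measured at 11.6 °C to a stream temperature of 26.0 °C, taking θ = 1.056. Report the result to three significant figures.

k_a(T₂) = k_a(T₁) · θ^(T₂−T₁) = 2.20 × 1.056^(26.0−11.6)
= 2.20 × 1.056^14.4 = 2.20 × 2.192 = 4.822 d⁻¹.

k_a ≈ 4.82 d⁻¹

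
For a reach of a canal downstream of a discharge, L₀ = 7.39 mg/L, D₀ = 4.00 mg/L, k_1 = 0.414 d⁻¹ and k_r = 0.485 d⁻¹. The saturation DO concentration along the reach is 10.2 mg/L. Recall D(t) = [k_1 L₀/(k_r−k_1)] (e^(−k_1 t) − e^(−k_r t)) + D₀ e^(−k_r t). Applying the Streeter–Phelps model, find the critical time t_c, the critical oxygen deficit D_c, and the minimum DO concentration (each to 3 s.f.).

At the critical point dD/dt = 0, so k_1 L₀ e^(−k_1 t) = k_r D. Substituting D(t) from the Streeter–Phelps equation and solving for t gives
t_c = ln[(k_r/k_1)(1 − D₀(k_r−k_1)/(k_1 L₀))] / (k_r−k_1).
Here k_r−k_1 = 0.07100 d⁻¹ and 1 − D₀(k_r−k_1)/(k_1 L₀) = 1 − 4.00×0.07100/(0.414×7.39) = 0.9072, so
t_c = ln(1.171 × 0.9072) / 0.07100 = 0.06086 / 0.07100 = 0.8572 d.
D_c = (k_1/k_r) L₀ e^(−k_1 t_c) = (0.414/0.485) × 7.39 × e^(−0.414×0.8572) = 0.8536 × 7.39 × 0.7013 = 4.424 mg/L.
Minimum DO = C_s − D_c = 10.2 − 4.424 = 5.776 mg/L.

t_c ≈ 0.857 d; D_c ≈ 4.42 mg/L; min DO ≈ 5.78 mg/L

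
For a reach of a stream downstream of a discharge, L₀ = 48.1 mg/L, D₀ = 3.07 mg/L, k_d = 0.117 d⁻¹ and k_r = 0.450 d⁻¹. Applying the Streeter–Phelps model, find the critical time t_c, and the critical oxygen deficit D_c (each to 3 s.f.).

At the critical point dD/dt = 0, so k_d L₀ e^(−k_d t) = k_r D. Substituting D(t) from the Streeter–Phelps equation and solving for t gives
t_c = ln[(k_r/k_d)(1 − D₀(k_r−k_d)/(k_d L₀))] / (k_r−k_d).
Here k_r−k_d = 0.3330 d⁻¹ and 1 − D₀(k_r−k_d)/(k_d L₀) = 1 − 3.07×0.3330/(0.117×48.1) = 0.8183, so
t_c = ln(3.846 × 0.8183) / 0.3330 = 1.147 / 0.3330 = 3.443 d.
L(t_c) = L₀ e^(−k_d t_c) = 48.1 × 0.6684 = 32.15 mg/L, and at the critical point k_r D_c = k_d L, so D_c = (0.117/0.450) × 32.15 = 8.359 mg/L.

t_c ≈ 3.44 d; D_c ≈ 8.36 mg/L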